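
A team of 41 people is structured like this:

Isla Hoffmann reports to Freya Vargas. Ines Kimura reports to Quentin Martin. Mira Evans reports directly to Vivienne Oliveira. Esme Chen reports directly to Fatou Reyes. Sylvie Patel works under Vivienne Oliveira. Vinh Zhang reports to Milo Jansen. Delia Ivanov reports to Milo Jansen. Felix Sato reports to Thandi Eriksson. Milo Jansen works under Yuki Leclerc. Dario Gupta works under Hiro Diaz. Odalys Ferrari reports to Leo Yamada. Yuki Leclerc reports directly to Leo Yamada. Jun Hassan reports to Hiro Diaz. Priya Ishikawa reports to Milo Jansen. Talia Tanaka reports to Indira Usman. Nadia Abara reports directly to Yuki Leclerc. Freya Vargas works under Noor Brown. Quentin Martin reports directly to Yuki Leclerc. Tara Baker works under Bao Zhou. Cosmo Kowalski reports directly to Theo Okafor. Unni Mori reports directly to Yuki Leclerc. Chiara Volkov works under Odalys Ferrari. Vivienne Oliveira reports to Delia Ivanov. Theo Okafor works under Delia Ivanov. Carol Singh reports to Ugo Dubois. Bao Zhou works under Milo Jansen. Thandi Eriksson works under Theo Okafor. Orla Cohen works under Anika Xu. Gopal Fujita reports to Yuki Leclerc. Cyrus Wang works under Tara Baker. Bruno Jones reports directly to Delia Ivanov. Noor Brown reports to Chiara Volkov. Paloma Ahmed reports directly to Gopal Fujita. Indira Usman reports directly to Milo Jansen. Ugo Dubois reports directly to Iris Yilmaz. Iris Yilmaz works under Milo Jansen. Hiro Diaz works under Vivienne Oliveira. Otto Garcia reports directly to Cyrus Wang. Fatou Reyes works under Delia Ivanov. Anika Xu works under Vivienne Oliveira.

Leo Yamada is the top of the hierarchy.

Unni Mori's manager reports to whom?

Leo Yamada

Unni Mori reports to Yuki Leclerc, and Yuki Leclerc reports to Leo Yamada. So Unni Mori's skip-level manager is Leo Yamada.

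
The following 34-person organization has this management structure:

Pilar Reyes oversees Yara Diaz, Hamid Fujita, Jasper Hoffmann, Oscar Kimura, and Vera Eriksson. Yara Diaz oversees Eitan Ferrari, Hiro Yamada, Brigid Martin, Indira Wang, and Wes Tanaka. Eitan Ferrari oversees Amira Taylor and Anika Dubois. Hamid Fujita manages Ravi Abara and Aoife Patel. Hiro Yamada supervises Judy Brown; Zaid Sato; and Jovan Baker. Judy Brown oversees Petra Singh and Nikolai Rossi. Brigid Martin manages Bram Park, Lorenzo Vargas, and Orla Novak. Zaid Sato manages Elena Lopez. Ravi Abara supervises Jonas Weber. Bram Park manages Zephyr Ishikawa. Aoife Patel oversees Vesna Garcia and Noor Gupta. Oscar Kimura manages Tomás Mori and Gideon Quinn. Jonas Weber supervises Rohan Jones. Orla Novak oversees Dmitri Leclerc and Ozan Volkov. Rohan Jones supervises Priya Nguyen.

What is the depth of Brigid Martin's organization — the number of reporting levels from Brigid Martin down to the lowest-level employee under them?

2

The longest chain under Brigid Martin runs Brigid Martin → Orla Novak → Ozan Volkov, which is 2 levels below Brigid Martin.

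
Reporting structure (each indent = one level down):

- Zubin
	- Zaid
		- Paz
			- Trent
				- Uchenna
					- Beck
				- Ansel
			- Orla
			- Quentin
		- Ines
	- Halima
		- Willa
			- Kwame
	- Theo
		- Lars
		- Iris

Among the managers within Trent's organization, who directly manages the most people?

Direct-report counts within Trent's organization: Trent has 2; Uchenna has 1. The largest is 2, held by Trent.

Trent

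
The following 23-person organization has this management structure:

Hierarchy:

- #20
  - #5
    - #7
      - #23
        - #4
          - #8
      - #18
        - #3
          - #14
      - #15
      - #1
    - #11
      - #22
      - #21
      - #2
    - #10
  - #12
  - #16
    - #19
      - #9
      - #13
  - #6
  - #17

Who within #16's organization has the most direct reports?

Direct-report counts within #16's organization: #16 has 1; #19 has 2. The largest is 2, held by #19.

#19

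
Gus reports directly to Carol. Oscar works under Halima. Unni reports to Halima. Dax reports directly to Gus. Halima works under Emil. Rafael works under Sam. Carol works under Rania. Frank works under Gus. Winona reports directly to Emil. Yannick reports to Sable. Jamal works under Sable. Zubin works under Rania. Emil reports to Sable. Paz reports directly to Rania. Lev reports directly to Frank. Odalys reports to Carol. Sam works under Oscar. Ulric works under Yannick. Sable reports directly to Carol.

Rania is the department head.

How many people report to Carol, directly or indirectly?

16

Carol directly manages Gus, Sable, Odalys. Under Gus: Dax, Frank, Lev (3). Under Sable: Yannick, Ulric, Emil, Winona, Halima, Unni, Oscar, Sam, Rafael, Jamal (10). Odalys has no reports. So Carol's organization is 3 direct reports plus everyone under them: 4 + 11 + 1 = 16.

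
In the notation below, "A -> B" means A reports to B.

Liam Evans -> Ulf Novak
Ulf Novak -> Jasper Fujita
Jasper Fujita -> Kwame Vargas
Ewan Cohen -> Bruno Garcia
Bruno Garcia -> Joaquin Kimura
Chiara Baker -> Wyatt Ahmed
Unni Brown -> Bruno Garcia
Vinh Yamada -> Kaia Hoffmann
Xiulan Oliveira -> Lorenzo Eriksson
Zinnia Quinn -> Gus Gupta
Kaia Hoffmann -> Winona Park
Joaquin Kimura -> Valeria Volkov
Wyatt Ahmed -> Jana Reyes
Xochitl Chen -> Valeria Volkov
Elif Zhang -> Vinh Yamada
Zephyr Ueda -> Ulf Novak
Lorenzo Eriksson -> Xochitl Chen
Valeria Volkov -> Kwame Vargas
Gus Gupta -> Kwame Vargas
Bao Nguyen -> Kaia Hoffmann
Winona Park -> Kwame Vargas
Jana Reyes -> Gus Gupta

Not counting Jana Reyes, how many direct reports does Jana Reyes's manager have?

1

Jana Reyes reports to Gus Gupta. Gus Gupta's other direct reports are Zinnia Quinn — 1 peer.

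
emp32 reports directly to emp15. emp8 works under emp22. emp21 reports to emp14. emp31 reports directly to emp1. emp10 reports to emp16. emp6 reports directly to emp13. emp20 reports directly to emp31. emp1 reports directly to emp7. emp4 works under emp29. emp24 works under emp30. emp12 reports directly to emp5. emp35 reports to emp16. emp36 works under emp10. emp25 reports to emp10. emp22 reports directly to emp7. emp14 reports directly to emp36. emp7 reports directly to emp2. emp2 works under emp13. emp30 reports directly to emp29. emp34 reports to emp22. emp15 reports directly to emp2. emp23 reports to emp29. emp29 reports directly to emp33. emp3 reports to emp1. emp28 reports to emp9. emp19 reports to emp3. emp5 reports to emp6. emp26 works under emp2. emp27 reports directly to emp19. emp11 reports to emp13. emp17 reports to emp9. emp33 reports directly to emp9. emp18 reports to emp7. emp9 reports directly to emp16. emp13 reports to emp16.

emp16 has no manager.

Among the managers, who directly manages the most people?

emp16

Direct-report counts: emp16 has 4; emp10 has 2; emp36 has 1; emp14 has 1; emp13 has 3; emp6 has 1; emp5 has 1; emp2 has 3; emp15 has 1; emp7 has 3; emp22 has 2; emp1 has 2; emp3 has 1; emp19 has 1; emp31 has 1; emp9 has 3; emp33 has 1; emp29 has 3; emp30 has 1. The largest is 4, held by emp16.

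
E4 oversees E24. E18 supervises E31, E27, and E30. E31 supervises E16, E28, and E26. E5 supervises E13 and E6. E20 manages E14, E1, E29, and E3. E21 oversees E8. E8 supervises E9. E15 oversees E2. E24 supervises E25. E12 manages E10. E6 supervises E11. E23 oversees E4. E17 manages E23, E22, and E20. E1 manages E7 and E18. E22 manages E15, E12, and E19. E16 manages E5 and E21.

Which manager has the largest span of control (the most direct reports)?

E20

Direct-report counts: E17 has 3; E22 has 3; E12 has 1; E15 has 1; E23 has 1; E4 has 1; E24 has 1; E20 has 4; E1 has 2; E18 has 3; E31 has 3; E16 has 2; E21 has 1; E8 has 1; E5 has 2; E6 has 1. The largest is 4, held by E20.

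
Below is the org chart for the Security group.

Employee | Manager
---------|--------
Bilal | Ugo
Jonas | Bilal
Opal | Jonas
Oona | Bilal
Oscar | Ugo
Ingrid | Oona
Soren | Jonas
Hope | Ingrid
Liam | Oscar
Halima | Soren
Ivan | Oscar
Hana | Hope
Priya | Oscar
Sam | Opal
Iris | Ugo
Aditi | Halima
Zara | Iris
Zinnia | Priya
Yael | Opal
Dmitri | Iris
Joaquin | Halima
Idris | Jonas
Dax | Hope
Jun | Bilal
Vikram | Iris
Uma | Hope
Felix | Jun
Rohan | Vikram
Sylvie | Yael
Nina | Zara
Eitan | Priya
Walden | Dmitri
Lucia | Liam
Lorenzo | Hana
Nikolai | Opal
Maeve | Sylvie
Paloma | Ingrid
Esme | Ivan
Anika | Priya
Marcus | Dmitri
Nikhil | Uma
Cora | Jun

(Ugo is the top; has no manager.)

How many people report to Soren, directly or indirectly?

Soren directly manages Halima. Under Halima: Joaquin, Aditi (2). That's 3 in total.

3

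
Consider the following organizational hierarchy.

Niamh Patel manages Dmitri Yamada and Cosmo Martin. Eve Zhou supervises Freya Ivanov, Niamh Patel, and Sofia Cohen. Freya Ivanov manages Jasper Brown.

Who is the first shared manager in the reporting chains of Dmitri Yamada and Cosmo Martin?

Dmitri Yamada's chain of managers is Niamh Patel, Eve Zhou. Cosmo Martin's chain of managers is Niamh Patel, Eve Zhou. The first manager that appears in both chains is Niamh Patel.

Niamh Patel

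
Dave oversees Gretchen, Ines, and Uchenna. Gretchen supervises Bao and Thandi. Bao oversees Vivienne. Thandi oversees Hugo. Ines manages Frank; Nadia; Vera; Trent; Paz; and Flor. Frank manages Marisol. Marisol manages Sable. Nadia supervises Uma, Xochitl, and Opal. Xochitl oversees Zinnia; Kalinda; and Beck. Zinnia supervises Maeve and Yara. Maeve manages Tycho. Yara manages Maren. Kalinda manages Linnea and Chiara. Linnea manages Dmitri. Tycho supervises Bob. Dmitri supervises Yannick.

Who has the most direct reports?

Direct-report counts: Dave has 3; Ines has 6; Nadia has 3; Xochitl has 3; Kalinda has 2; Linnea has 1; Dmitri has 1; Zinnia has 2; Yara has 1; Maeve has 1; Tycho has 1; Frank has 1; Marisol has 1; Gretchen has 2; Thandi has 1; Bao has 1. The largest is 6, held by Ines.

Ines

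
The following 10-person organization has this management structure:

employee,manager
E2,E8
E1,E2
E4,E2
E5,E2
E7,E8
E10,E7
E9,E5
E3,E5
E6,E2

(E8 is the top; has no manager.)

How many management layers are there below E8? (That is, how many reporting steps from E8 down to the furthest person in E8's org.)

The longest chain under E8 runs E8 → E2 → E5 → E3, which is 3 levels below E8.

3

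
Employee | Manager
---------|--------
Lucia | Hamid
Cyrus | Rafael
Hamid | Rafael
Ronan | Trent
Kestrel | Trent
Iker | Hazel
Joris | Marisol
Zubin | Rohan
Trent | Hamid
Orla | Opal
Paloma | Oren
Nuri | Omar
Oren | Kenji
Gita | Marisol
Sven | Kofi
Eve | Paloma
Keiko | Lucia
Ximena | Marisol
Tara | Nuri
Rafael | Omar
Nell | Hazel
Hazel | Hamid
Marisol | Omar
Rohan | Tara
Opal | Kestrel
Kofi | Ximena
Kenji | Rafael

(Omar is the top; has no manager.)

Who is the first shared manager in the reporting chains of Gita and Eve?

Omar

Gita's chain of managers is Marisol, Omar. Eve's chain of managers is Paloma, Oren, Kenji, Rafael, Omar. The first manager that appears in both chains is Omar.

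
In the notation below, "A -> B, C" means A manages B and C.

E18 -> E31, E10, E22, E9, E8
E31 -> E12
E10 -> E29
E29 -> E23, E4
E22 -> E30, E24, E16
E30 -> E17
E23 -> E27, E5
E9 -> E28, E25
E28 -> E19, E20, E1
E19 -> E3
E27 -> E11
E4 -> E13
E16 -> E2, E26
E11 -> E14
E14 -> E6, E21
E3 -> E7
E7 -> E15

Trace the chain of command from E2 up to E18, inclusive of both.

E2 -> E16 -> E22 -> E18

E2 reports to E16. E16 reports to E22. E22 reports to E18. E18 is at the top.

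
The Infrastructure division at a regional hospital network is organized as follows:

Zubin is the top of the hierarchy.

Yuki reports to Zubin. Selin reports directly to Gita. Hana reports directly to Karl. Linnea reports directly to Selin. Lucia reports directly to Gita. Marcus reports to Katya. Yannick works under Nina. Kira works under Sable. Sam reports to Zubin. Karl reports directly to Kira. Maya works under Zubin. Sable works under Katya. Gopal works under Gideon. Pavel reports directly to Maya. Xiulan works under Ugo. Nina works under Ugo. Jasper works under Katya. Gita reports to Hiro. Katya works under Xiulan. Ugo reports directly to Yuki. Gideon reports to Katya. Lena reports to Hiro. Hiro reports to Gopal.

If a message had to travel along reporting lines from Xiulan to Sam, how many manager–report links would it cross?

4

Xiulan is 3 levels below Zubin, and Sam is 1 level below Zubin (their lowest common manager). The shortest path runs up from Xiulan to Zubin and back down to Sam: 3 + 1 = 4 links.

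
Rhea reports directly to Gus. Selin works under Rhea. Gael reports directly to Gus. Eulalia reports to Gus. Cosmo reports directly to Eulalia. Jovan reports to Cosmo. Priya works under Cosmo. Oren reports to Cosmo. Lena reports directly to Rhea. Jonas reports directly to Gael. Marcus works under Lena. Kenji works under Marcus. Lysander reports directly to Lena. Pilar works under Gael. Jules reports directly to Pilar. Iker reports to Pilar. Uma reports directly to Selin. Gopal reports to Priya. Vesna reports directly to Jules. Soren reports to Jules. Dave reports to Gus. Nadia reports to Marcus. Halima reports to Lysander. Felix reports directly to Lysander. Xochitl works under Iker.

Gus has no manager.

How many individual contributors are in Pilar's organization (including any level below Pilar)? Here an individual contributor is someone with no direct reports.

3

The people in Pilar's organization with no one reporting to them are Xochitl, Soren, Vesna. That is 3.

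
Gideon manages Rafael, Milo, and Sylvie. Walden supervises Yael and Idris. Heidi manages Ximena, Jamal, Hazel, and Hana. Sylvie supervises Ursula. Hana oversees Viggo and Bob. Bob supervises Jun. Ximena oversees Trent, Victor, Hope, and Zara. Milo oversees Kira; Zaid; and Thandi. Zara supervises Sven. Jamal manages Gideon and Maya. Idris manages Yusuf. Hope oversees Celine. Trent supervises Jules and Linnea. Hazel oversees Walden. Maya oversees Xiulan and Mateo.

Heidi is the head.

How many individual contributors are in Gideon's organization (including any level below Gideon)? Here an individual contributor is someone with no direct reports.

5

The people in Gideon's organization with no one reporting to them are Rafael, Ursula, Kira, Thandi, Zaid. That is 5.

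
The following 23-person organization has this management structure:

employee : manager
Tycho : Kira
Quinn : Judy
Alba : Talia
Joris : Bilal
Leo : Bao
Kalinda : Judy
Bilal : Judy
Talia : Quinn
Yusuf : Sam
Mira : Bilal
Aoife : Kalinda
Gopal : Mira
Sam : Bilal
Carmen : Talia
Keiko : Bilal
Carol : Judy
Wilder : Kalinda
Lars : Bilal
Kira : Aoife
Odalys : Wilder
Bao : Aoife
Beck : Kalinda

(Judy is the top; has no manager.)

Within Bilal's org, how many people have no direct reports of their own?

The people in Bilal's organization with no one reporting to them are Gopal, Joris, Yusuf, Lars, Keiko. That is 5.

5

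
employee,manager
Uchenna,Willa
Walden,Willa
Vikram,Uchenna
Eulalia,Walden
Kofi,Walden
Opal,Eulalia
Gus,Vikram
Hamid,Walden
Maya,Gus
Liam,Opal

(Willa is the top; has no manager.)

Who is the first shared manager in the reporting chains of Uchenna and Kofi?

Uchenna's chain of managers is Willa. Kofi's chain of managers is Walden, Willa. The first manager that appears in both chains is Willa.

Willa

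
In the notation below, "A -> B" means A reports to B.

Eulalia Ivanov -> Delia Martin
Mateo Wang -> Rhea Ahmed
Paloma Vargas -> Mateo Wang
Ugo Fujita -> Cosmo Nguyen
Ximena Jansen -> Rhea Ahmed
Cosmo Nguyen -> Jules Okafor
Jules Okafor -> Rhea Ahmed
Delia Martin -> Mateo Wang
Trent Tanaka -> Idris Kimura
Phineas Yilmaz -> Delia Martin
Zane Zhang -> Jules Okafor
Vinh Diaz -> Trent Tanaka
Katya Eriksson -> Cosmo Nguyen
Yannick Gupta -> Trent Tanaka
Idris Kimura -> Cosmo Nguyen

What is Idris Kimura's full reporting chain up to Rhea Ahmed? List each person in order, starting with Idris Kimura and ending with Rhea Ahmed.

Idris Kimura -> Cosmo Nguyen -> Jules Okafor -> Rhea Ahmed

Idris Kimura reports to Cosmo Nguyen. Cosmo Nguyen reports to Jules Okafor. Jules Okafor reports to Rhea Ahmed. Rhea Ahmed is at the top.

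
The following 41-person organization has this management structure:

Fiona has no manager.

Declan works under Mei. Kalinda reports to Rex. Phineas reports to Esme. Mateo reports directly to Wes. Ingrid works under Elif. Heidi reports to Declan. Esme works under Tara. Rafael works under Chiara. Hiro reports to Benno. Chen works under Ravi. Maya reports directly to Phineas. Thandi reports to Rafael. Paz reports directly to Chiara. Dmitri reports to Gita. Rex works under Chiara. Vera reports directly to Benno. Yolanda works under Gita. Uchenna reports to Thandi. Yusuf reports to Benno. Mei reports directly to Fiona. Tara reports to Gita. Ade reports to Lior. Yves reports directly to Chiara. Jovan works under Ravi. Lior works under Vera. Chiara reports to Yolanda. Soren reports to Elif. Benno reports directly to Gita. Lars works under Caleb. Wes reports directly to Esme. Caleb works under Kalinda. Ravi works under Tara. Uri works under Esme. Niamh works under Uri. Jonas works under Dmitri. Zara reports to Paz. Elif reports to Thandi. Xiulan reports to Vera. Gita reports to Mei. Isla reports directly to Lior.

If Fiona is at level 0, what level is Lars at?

8

Chain from Lars up to Fiona: Lars → Caleb → Kalinda → Rex → Chiara → Yolanda → Gita → Mei → Fiona. That is 8 steps up, so Lars is 8 levels below Fiona.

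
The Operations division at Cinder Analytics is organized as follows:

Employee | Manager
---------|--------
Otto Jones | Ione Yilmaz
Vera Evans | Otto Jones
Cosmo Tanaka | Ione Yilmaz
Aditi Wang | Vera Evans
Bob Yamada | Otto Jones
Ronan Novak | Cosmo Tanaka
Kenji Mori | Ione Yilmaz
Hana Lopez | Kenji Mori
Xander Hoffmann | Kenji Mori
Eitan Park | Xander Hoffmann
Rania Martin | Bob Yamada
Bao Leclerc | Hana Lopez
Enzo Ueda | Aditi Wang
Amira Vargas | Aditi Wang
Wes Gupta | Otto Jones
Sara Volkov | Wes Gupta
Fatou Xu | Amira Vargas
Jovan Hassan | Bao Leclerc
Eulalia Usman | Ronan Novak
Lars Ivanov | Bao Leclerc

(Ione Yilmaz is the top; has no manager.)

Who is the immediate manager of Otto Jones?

Ione Yilmaz

Otto Jones reports directly to Ione Yilmaz.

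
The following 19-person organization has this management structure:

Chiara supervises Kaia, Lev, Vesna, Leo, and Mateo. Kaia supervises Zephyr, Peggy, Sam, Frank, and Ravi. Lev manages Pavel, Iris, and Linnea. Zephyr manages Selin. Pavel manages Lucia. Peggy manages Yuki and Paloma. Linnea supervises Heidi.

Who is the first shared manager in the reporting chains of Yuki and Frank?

Yuki's chain of managers is Peggy, Kaia, Chiara. Frank's chain of managers is Kaia, Chiara. The first manager that appears in both chains is Kaia.

Kaia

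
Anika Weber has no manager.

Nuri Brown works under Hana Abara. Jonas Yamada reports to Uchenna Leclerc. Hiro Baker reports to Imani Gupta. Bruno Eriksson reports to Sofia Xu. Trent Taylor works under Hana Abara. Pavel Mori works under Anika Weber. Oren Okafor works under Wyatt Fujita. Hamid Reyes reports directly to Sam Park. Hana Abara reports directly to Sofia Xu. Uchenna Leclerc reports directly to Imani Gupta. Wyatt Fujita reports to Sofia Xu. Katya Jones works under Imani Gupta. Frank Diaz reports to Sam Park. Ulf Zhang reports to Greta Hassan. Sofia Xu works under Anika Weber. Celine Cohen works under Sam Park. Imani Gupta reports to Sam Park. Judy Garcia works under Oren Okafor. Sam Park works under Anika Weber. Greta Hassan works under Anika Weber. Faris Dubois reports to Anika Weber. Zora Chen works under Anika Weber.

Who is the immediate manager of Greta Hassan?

Greta Hassan reports directly to Anika Weber.

Anika Weber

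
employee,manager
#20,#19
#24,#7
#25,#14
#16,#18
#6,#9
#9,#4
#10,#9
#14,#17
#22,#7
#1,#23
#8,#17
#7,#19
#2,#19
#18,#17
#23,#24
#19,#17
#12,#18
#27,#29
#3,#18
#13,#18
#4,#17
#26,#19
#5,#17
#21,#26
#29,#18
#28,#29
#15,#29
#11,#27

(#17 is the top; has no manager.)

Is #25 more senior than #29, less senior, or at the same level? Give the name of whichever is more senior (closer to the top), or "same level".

same level

Both #25 and #29 are 2 levels below #17.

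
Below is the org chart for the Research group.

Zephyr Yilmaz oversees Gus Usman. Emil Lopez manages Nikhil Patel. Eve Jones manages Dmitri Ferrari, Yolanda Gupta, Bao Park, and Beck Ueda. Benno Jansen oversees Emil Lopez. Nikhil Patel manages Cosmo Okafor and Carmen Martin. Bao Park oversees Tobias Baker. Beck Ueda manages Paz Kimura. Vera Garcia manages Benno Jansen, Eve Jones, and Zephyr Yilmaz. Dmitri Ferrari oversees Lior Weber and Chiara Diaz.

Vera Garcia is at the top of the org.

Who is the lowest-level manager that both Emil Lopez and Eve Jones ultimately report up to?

Emil Lopez's chain of managers is Benno Jansen, Vera Garcia. Eve Jones's chain of managers is Vera Garcia. The first manager that appears in both chains is Vera Garcia.

Vera Garcia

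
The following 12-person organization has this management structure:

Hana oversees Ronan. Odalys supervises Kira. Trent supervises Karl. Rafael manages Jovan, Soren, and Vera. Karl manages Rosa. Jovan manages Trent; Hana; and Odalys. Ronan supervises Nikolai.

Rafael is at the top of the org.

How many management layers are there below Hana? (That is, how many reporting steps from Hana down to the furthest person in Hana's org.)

2

The longest chain under Hana runs Hana → Ronan → Nikolai, which is 2 levels below Hana.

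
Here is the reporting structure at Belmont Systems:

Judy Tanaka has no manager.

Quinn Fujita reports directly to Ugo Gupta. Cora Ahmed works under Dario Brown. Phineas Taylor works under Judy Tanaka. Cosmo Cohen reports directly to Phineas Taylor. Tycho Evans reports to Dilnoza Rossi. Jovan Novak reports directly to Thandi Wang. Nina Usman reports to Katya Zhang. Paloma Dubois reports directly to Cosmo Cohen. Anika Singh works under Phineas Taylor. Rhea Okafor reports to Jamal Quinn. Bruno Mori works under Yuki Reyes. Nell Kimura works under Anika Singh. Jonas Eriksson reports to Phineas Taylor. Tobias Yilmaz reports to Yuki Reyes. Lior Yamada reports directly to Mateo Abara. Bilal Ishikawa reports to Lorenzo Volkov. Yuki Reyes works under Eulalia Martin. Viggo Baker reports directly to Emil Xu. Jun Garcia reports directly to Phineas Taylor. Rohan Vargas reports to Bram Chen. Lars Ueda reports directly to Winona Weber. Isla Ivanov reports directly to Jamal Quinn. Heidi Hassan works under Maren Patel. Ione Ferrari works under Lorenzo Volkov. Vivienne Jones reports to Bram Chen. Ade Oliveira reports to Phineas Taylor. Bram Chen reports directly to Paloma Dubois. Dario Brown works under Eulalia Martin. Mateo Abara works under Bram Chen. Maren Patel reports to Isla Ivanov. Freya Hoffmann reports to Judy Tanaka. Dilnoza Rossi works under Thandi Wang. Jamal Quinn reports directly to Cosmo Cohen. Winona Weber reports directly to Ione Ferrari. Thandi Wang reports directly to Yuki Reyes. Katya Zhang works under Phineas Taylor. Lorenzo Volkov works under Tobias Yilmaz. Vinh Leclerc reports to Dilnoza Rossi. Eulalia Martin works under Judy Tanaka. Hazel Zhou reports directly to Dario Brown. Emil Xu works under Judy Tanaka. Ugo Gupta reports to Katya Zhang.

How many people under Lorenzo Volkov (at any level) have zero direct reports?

The people in Lorenzo Volkov's organization with no one reporting to them are Bilal Ishikawa, Lars Ueda. That is 2.

2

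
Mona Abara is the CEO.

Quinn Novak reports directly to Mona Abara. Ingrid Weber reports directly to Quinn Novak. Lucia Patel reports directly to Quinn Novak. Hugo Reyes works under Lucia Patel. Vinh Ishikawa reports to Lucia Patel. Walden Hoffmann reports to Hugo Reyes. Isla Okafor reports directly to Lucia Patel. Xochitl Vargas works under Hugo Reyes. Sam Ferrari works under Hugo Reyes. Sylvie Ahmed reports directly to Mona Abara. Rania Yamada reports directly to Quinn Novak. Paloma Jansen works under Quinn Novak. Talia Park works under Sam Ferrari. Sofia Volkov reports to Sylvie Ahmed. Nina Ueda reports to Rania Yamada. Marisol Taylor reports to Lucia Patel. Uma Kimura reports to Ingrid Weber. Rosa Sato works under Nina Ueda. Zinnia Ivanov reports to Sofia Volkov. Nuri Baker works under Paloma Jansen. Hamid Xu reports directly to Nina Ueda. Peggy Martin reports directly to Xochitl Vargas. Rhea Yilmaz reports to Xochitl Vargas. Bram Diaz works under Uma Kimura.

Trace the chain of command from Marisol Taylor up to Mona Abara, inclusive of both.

Marisol Taylor -> Lucia Patel -> Quinn Novak -> Mona Abara

Marisol Taylor reports to Lucia Patel. Lucia Patel reports to Quinn Novak. Quinn Novak reports to Mona Abara. Mona Abara is at the top.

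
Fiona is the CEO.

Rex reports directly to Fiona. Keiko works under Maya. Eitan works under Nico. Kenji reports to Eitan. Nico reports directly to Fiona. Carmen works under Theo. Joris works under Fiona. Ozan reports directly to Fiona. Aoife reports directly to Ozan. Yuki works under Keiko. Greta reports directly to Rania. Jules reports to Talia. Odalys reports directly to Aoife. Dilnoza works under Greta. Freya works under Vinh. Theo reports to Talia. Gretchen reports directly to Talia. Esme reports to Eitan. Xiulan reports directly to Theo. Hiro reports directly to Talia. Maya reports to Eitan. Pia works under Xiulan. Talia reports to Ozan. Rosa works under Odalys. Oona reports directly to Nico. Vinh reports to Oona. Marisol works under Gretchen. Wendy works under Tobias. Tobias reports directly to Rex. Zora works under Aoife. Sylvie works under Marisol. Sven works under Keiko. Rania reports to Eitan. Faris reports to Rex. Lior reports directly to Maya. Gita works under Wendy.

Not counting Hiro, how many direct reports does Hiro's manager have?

3

Hiro reports to Talia. Talia's other direct reports are Gretchen, Theo, Jules — 3 peers.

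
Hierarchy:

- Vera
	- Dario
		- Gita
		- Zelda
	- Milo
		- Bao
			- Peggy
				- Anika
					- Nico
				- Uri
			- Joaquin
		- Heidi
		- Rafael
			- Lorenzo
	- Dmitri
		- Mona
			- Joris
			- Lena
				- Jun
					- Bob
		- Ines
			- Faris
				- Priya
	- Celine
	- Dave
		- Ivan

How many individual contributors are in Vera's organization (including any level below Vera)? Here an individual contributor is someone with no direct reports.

12

The people in Vera's organization with no one reporting to them are Ivan, Celine, Priya, Bob, Joris, Lorenzo, Heidi, Joaquin, Uri, Nico, Zelda, Gita. That is 12.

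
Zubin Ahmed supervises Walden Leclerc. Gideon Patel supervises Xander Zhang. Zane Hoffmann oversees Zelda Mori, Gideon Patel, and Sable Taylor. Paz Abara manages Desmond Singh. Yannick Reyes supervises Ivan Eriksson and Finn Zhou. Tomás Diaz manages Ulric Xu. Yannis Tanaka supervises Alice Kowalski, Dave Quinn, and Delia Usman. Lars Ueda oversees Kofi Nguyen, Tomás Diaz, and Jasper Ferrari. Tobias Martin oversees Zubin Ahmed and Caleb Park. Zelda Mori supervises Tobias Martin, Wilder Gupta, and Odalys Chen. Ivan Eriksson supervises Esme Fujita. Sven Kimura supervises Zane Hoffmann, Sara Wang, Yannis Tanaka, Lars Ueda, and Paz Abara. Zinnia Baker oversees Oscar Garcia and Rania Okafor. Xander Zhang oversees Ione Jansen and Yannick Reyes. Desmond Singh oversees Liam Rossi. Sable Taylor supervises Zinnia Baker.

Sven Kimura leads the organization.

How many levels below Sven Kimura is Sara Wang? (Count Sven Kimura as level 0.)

Chain from Sara Wang up to Sven Kimura: Sara Wang → Sven Kimura. That is 1 step up, so Sara Wang is 1 level below Sven Kimura.

1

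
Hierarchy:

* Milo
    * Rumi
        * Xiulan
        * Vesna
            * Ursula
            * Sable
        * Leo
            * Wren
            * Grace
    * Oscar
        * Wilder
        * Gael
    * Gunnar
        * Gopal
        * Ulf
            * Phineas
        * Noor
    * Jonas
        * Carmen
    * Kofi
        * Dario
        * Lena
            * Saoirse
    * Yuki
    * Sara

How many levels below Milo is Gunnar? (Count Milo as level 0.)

Chain from Gunnar up to Milo: Gunnar → Milo. That is 1 step up, so Gunnar is 1 level below Milo.

1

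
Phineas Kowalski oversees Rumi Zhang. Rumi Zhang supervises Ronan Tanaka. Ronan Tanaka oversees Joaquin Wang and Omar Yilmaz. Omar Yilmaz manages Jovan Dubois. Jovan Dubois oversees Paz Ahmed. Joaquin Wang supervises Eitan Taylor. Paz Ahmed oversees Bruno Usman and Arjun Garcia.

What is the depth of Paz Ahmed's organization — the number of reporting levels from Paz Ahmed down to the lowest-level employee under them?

1

The longest chain under Paz Ahmed runs Paz Ahmed → Bruno Usman, which is 1 level below Paz Ahmed.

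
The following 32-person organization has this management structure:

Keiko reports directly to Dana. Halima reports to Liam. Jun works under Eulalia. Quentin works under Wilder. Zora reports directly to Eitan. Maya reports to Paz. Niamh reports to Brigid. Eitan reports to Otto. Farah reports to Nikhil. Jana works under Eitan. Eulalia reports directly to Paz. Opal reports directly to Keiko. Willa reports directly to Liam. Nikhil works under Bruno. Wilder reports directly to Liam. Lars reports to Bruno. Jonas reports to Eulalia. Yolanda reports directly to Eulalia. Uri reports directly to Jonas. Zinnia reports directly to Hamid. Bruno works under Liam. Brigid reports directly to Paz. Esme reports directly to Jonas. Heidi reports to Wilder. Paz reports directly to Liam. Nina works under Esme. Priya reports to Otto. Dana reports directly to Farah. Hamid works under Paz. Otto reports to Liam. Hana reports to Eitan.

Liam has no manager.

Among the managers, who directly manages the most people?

Liam

Direct-report counts: Liam has 6; Wilder has 2; Paz has 4; Brigid has 1; Eulalia has 3; Jonas has 2; Esme has 1; Hamid has 1; Bruno has 2; Nikhil has 1; Farah has 1; Dana has 1; Keiko has 1; Otto has 2; Eitan has 3. The largest is 6, held by Liam.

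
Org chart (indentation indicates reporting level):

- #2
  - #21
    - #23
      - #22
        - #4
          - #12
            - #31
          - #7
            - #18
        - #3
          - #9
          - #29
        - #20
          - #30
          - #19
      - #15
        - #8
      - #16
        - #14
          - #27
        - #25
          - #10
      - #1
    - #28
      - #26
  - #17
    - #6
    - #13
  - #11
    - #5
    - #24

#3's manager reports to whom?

#3 reports to #22, and #22 reports to #23. So #3's skip-level manager is #23.

#23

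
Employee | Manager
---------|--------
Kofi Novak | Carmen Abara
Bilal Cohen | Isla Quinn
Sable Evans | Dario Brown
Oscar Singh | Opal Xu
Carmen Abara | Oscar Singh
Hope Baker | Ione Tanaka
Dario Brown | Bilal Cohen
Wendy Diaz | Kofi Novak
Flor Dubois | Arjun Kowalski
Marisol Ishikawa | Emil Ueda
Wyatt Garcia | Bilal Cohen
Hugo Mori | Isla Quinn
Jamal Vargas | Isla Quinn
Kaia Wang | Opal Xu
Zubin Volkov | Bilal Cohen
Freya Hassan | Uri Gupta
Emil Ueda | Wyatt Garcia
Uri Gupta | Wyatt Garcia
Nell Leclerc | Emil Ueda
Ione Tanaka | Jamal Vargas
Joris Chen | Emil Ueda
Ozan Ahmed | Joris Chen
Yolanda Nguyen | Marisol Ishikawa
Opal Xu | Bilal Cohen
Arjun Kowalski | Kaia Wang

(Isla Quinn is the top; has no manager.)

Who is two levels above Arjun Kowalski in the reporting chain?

Opal Xu

Arjun Kowalski reports to Kaia Wang, and Kaia Wang reports to Opal Xu. So Arjun Kowalski's skip-level manager is Opal Xu.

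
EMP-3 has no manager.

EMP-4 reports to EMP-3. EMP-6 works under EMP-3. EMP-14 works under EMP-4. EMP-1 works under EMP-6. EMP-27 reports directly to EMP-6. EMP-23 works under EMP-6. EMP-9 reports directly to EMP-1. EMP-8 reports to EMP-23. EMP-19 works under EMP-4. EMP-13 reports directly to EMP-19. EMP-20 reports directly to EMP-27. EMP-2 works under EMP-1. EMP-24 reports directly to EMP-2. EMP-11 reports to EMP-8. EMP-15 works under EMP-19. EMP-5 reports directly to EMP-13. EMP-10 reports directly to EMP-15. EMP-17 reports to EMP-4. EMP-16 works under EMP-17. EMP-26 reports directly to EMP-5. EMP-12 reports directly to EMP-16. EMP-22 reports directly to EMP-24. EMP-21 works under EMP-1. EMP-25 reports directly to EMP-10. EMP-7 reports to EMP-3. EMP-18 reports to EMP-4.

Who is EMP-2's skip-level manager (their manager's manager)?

EMP-2 reports to EMP-1, and EMP-1 reports to EMP-6. So EMP-2's skip-level manager is EMP-6.

EMP-6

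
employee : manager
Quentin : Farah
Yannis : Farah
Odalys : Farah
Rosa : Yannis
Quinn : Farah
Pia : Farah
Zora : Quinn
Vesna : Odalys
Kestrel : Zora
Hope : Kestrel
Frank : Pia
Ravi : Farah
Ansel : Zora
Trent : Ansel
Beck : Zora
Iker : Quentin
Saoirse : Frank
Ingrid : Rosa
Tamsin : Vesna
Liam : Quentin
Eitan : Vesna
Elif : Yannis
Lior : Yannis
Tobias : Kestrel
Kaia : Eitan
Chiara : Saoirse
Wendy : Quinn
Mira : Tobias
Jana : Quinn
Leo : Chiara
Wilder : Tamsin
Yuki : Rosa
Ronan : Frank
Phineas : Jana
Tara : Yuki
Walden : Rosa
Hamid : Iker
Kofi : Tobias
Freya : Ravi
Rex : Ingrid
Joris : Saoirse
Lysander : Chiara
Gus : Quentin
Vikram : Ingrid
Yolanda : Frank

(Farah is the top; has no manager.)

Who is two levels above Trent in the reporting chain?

Trent reports to Ansel, and Ansel reports to Zora. So Trent's skip-level manager is Zora.

Zora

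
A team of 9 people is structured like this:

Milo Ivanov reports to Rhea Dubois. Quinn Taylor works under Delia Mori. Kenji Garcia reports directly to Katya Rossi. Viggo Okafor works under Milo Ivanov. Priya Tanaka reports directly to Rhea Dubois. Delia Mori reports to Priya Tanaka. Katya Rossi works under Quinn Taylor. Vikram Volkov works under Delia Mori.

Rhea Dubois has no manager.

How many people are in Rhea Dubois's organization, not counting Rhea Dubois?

8

Rhea Dubois directly manages Milo Ivanov, Priya Tanaka. Under Milo Ivanov: Viggo Okafor (1). Under Priya Tanaka: Delia Mori, Vikram Volkov, Quinn Taylor, Katya Rossi, Kenji Garcia (5). So Rhea Dubois's organization is 2 direct reports plus everyone under them: 2 + 6 = 8.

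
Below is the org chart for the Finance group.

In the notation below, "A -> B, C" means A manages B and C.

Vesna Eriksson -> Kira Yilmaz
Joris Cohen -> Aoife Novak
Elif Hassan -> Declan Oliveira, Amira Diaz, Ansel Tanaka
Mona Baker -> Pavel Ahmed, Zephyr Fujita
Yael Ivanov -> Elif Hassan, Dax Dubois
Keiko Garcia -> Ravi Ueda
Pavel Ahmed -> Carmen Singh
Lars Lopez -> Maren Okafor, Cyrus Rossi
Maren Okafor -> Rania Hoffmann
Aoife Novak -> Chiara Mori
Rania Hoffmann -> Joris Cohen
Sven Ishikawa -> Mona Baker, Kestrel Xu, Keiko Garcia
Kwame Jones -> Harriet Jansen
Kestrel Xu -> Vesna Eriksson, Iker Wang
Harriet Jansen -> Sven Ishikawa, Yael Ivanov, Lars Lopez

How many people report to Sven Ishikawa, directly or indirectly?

10

Sven Ishikawa directly manages Mona Baker, Kestrel Xu, Keiko Garcia. Under Mona Baker: Zephyr Fujita, Pavel Ahmed, Carmen Singh (3). Under Kestrel Xu: Iker Wang, Vesna Eriksson, Kira Yilmaz (3). Under Keiko Garcia: Ravi Ueda (1). So Sven Ishikawa's organization is 3 direct reports plus everyone under them: 4 + 4 + 2 = 10.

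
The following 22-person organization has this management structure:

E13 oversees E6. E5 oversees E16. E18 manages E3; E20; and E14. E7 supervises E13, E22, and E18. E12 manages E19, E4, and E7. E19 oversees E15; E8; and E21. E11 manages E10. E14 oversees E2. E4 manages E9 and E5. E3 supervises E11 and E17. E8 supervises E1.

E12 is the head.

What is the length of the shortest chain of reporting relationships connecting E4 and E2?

5

E4 is 1 level below E12, and E2 is 4 levels below E12 (their lowest common manager). The shortest path runs up from E4 to E12 and back down to E2: 1 + 4 = 5 links.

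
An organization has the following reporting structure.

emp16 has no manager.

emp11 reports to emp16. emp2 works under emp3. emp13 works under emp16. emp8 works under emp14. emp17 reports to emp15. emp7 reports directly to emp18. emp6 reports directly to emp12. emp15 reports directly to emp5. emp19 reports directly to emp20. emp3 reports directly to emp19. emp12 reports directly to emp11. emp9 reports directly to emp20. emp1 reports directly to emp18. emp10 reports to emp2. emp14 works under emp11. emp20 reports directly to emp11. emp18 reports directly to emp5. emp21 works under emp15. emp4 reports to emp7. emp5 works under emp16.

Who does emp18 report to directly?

emp5

emp18 reports directly to emp5.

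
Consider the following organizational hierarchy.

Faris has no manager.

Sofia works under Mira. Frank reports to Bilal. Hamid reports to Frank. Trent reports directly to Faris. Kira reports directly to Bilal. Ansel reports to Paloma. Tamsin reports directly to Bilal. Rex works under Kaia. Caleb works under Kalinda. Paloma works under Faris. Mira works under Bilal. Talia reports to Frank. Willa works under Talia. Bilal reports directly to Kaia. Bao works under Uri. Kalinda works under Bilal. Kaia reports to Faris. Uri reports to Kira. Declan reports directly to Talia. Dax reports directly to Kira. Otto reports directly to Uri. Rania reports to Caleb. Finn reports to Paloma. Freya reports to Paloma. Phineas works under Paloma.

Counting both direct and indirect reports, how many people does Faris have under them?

25

Faris directly manages Kaia, Paloma, Trent. Under Kaia: Rex, Bilal, Frank, Hamid, Talia, Declan, Willa, Kira, Dax, Uri, Bao, Otto, Tamsin, Mira, Sofia, Kalinda, Caleb, Rania (18). Under Paloma: Freya, Ansel, Phineas, Finn (4). Trent has no reports. So Faris's organization is 3 direct reports plus everyone under them: 19 + 5 + 1 = 25.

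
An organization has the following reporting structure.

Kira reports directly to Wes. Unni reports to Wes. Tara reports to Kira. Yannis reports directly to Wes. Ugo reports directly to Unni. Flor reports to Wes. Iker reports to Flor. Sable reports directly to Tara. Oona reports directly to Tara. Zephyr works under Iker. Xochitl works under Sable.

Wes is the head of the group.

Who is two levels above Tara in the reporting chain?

Tara reports to Kira, and Kira reports to Wes. So Tara's skip-level manager is Wes.

Wes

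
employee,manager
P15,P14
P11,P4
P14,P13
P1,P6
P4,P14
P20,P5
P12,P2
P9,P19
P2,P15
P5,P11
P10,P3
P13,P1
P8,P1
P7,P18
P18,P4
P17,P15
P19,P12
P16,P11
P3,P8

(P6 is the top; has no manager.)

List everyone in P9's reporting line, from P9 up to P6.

P9 reports to P19. P19 reports to P12. P12 reports to P2. P2 reports to P15. P15 reports to P14. P14 reports to P13. P13 reports to P1. P1 reports to P6. P6 is at the top.

P9 -> P19 -> P12 -> P2 -> P15 -> P14 -> P13 -> P1 -> P6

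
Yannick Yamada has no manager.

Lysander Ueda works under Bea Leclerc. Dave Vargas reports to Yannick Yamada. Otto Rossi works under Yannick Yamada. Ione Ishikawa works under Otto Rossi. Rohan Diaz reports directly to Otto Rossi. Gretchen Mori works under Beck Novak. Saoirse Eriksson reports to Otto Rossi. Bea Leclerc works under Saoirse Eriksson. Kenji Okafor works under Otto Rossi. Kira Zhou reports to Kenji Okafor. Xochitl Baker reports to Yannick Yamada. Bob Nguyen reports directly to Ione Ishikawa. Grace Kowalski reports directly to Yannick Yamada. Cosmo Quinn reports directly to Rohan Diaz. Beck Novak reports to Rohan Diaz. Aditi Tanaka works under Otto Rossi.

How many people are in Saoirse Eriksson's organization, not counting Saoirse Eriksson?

Saoirse Eriksson directly manages Bea Leclerc. Under Bea Leclerc: Lysander Ueda (1). That's 2 in total.

2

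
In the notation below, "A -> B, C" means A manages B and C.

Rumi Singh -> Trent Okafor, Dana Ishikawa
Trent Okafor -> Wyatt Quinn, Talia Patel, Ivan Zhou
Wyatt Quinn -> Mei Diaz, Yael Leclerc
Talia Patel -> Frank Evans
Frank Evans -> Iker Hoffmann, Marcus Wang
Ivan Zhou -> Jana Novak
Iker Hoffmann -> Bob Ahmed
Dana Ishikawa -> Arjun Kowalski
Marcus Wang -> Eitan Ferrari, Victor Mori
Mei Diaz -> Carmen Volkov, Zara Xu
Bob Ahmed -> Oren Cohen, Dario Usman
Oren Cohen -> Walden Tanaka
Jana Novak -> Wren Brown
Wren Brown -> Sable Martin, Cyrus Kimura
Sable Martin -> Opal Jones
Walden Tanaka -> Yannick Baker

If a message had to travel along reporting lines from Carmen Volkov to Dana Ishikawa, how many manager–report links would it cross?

5

Carmen Volkov is 4 levels below Rumi Singh, and Dana Ishikawa is 1 level below Rumi Singh (their lowest common manager). The shortest path runs up from Carmen Volkov to Rumi Singh and back down to Dana Ishikawa: 4 + 1 = 5 links.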